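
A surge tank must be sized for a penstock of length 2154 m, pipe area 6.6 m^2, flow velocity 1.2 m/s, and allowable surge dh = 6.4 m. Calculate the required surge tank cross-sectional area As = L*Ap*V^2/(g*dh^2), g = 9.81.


As = 2154 * 6.6 * 1.2^2 / (9.81 * 6.4^2) = 50.9475 m^2


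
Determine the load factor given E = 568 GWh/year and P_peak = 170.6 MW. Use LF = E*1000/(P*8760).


LF = 568 * 1000 / (170.6 * 8760) = 0.3801


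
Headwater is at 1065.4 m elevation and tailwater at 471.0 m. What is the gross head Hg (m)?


Hg = 1065.4 - 471.0 = 594.4000 m


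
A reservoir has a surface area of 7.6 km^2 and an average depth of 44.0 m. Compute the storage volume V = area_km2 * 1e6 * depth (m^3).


V = 7.6 * 1e6 * 44.0 = 3.3440e+08 m^3


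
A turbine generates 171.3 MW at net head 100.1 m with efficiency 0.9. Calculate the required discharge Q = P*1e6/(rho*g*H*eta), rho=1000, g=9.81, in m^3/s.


Q = 171.3 * 1e6 / (1000 * 9.81 * 100.1 * 0.9) = 193.8259 m^3/s


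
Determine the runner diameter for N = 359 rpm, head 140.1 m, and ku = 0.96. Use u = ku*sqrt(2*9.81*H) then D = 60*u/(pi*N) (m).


u = 0.96 * sqrt(2*9.81*140.1) = 50.3315 m/s
D = 60 * 50.3315 / (pi * 359) = 2.6776 m


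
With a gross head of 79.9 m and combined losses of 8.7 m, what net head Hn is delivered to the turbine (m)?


Hn = 79.9 - 8.7 = 71.2000 m


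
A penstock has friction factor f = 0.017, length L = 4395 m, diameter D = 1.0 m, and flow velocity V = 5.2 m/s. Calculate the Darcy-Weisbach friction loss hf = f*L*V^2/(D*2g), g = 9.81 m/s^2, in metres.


hf = 0.017 * 4395 * 5.2^2 / (1.0 * 2 * 9.81) = 102.9711 m


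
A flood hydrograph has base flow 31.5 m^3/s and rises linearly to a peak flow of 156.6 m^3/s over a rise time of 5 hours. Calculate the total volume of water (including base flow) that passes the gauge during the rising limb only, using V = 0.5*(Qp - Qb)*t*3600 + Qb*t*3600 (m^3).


V = 0.5*(156.6 - 31.5)*5*3600 + 31.5*5*3600 = 1.6929e+06 m^3


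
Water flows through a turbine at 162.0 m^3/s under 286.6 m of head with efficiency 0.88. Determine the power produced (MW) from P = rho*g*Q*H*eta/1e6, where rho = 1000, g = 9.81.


P = 1000 * 9.81 * 162.0 * 286.6 * 0.88 / 1e6 = 400.8140 MW


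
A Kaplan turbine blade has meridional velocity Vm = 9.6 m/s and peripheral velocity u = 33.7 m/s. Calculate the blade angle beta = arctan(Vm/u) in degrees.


beta = arctan(9.6 / 33.7) = 15.9005 degrees


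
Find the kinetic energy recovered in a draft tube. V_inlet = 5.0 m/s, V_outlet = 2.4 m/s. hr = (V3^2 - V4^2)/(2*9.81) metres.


hr = (5.0^2 - 2.4^2) / (2*9.81) = 0.9806 m


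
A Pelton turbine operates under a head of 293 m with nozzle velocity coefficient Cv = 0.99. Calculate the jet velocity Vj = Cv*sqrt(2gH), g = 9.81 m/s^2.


Vj = 0.99 * sqrt(2*9.81*293) = 75.0617 m/s


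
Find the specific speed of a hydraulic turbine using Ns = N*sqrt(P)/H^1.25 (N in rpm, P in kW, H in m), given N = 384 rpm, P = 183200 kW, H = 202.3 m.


Ns = 384 * 183200^0.5 / 202.3^1.25 = 215.4265


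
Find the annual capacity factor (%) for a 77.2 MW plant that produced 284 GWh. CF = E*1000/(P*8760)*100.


CF = 284 * 1000 / (77.2 * 8760) * 100 = 41.9949 %


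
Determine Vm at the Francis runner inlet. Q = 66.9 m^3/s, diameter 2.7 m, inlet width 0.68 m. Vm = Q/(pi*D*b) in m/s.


Vm = 66.9 / (pi * 2.7 * 0.68) = 11.5985 m/s


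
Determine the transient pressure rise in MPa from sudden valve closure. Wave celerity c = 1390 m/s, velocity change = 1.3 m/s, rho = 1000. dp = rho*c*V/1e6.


dp = 1000 * 1390 * 1.3 / 1e6 = 1.8070 MPa


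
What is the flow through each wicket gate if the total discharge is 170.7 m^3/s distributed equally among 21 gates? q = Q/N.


q = 170.7 / 21 = 8.1286 m^3/s


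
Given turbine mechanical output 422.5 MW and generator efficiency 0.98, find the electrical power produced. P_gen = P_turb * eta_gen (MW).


P_gen = 422.5 * 0.98 = 414.0500 MW


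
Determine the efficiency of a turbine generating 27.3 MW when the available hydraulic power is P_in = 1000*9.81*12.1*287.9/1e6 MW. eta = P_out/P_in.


P_in = 1000 * 9.81 * 12.1 * 287.9 / 1e6 = 34.1740 MW
eta = 27.3 / 34.1740 = 0.7989


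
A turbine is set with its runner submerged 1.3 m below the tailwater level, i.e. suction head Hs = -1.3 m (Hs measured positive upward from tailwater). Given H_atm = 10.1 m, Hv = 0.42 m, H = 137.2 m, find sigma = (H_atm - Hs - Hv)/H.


sigma = (10.1 - (-1.3) - 0.42) / 137.2 = 0.0800


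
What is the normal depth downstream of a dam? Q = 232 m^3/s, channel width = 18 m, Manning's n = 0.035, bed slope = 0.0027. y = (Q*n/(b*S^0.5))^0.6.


y = (232 * 0.035 / (18 * 0.0027^0.5))^0.6 = 3.6573 m


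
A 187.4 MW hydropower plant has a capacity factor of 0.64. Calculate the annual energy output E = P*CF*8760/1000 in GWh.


E = 187.4 * 0.64 * 8760 / 1000 = 1050.6394 GWh


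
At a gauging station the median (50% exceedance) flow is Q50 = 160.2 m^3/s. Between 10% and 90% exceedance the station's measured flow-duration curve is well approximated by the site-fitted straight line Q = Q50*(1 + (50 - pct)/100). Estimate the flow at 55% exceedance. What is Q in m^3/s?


Q = 160.2 * (1 + (50 - 55)/100) = 152.1900 m^3/s


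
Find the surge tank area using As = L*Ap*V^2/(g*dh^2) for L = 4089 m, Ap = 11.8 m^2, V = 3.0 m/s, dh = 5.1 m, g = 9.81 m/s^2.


As = 4089 * 11.8 * 3.0^2 / (9.81 * 5.1^2) = 1701.8931 m^2


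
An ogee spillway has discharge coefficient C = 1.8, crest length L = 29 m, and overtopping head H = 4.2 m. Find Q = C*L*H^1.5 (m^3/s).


Q = 1.8 * 29 * 4.2^1.5 = 449.3083 m^3/s


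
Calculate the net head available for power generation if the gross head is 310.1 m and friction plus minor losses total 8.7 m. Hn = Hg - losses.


Hn = 310.1 - 8.7 = 301.4000 m


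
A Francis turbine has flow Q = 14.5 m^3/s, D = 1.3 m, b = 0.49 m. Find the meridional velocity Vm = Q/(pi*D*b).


Vm = 14.5 / (pi * 1.3 * 0.49) = 7.2457 m/s


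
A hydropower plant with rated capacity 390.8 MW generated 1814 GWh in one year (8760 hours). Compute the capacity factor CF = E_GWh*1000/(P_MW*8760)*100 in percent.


CF = 1814 * 1000 / (390.8 * 8760) * 100 = 52.9881 %


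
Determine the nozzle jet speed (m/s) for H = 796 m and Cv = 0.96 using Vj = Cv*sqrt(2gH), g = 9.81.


Vj = 0.96 * sqrt(2*9.81*796) = 119.9713 m/s


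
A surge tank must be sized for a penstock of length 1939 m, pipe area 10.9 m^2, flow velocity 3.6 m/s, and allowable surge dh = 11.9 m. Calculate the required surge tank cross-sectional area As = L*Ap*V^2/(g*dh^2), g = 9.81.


As = 1939 * 10.9 * 3.6^2 / (9.81 * 11.9^2) = 197.1725 m^2


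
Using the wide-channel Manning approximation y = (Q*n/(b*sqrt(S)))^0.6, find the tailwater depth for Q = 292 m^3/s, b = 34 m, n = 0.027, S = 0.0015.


y = (292 * 0.027 / (34 * 0.0015^0.5))^0.6 = 2.9264 m


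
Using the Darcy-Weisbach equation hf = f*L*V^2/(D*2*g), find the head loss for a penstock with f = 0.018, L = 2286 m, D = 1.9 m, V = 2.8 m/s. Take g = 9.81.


hf = 0.018 * 2286 * 2.8^2 / (1.9 * 2 * 9.81) = 8.6539 m


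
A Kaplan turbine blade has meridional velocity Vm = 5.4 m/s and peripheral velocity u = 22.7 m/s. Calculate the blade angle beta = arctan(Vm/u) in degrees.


beta = arctan(5.4 / 22.7) = 13.3811 degrees


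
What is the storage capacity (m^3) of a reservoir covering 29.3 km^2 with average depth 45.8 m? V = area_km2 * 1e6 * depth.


V = 29.3 * 1e6 * 45.8 = 1.3419e+09 m^3


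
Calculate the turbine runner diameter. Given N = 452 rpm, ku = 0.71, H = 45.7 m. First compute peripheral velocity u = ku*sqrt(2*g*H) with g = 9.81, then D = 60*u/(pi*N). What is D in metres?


u = 0.71 * sqrt(2*9.81*45.7) = 21.2601 m/s
D = 60 * 21.2601 / (pi * 452) = 0.8983 m


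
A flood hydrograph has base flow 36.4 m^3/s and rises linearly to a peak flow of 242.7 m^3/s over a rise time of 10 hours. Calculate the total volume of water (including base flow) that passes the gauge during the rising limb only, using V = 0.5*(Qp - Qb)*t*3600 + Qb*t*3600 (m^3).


V = 0.5*(242.7 - 36.4)*10*3600 + 36.4*10*3600 = 5.0238e+06 m^3


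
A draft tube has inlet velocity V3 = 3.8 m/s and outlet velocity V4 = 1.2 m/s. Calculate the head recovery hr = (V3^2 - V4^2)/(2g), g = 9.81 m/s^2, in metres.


hr = (3.8^2 - 1.2^2) / (2*9.81) = 0.6626 m


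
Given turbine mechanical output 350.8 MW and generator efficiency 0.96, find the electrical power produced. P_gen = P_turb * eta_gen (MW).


P_gen = 350.8 * 0.96 = 336.7680 MW


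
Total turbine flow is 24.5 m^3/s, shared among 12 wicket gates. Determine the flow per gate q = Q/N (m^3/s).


q = 24.5 / 12 = 2.0417 m^3/s


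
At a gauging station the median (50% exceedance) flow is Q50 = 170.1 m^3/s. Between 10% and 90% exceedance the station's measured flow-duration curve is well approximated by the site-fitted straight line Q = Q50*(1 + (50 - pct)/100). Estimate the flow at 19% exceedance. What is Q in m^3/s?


Q = 170.1 * (1 + (50 - 19)/100) = 222.8310 m^3/s


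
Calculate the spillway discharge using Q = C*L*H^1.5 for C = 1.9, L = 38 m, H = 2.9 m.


Q = 1.9 * 38 * 2.9^1.5 = 356.5613 m^3/s


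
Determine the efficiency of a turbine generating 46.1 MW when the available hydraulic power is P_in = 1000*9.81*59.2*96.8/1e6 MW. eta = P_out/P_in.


P_in = 1000 * 9.81 * 59.2 * 96.8 / 1e6 = 56.2168 MW
eta = 46.1 / 56.2168 = 0.8200


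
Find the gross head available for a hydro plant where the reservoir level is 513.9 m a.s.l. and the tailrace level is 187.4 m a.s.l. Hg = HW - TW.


Hg = 513.9 - 187.4 = 326.5000 m


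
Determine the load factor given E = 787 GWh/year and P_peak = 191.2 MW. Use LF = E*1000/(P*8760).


LF = 787 * 1000 / (191.2 * 8760) = 0.4699


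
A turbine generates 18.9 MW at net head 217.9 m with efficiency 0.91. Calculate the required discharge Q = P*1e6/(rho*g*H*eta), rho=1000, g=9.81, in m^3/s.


Q = 18.9 * 1e6 / (1000 * 9.81 * 217.9 * 0.91) = 9.7161 m^3/s


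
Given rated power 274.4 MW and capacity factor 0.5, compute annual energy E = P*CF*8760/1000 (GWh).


E = 274.4 * 0.5 * 8760 / 1000 = 1201.8720 GWh


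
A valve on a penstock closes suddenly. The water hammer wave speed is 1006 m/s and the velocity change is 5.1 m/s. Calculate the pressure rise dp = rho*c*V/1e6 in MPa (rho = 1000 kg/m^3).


dp = 1000 * 1006 * 5.1 / 1e6 = 5.1306 MPa


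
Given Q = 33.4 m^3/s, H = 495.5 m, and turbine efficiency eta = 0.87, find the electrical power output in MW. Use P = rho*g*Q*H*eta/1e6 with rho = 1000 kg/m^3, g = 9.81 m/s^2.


P = 1000 * 9.81 * 33.4 * 495.5 * 0.87 / 1e6 = 141.2467 MW


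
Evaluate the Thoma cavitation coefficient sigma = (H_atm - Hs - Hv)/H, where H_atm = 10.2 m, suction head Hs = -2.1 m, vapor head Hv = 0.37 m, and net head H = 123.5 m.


sigma = (10.2 - (-2.1) - 0.37) / 123.5 = 0.0966


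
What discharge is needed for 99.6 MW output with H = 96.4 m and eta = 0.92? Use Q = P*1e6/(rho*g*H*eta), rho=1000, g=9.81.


Q = 99.6 * 1e6 / (1000 * 9.81 * 96.4 * 0.92) = 114.4789 m^3/s


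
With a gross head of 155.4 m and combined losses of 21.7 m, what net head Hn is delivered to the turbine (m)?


Hn = 155.4 - 21.7 = 133.7000 m


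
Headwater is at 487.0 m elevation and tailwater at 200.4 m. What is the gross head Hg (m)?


Hg = 487.0 - 200.4 = 286.6000 m


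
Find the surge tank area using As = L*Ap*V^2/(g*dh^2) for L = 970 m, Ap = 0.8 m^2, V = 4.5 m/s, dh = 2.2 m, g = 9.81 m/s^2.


As = 970 * 0.8 * 4.5^2 / (9.81 * 2.2^2) = 330.9576 m^2


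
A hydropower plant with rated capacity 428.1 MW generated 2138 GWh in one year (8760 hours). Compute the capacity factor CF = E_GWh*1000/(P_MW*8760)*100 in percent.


CF = 2138 * 1000 / (428.1 * 8760) * 100 = 57.0110 %


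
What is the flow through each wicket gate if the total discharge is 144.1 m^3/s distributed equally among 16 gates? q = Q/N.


q = 144.1 / 16 = 9.0062 m^3/s


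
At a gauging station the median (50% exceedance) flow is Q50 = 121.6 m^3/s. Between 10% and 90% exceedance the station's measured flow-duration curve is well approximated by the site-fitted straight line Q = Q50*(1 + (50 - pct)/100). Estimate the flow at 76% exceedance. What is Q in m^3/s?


Q = 121.6 * (1 + (50 - 76)/100) = 89.9840 m^3/s


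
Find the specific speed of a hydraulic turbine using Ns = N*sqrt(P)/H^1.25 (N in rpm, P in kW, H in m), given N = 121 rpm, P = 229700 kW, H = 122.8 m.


Ns = 121 * 229700^0.5 / 122.8^1.25 = 141.8626


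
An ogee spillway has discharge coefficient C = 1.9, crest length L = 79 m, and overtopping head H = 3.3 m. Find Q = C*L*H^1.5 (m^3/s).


Q = 1.9 * 79 * 3.3^1.5 = 899.8116 m^3/s


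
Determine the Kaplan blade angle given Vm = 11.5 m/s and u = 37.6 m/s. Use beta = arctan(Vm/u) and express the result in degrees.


beta = arctan(11.5 / 37.6) = 17.0063 degrees


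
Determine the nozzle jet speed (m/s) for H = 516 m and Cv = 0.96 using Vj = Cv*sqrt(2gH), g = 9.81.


Vj = 0.96 * sqrt(2*9.81*516) = 96.5930 m/s


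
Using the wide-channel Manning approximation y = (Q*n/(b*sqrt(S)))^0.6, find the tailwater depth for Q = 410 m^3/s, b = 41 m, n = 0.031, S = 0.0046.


y = (410 * 0.031 / (41 * 0.0046^0.5))^0.6 = 2.4888 m


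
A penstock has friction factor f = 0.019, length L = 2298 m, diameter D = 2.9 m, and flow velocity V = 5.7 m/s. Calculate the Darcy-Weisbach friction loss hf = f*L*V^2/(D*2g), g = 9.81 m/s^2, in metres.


hf = 0.019 * 2298 * 5.7^2 / (2.9 * 2 * 9.81) = 24.9320 m


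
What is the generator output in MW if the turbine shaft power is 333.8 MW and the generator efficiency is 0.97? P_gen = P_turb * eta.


P_gen = 333.8 * 0.97 = 323.7860 MW


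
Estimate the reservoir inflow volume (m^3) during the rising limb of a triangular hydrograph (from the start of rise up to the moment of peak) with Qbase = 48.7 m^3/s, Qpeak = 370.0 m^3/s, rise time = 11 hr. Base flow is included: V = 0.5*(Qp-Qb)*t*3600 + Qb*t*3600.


V = 0.5*(370.0 - 48.7)*11*3600 + 48.7*11*3600 = 8.2903e+06 m^3


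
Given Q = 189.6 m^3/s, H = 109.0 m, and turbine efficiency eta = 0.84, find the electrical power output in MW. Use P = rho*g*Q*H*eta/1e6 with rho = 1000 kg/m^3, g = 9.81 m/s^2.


P = 1000 * 9.81 * 189.6 * 109.0 * 0.84 / 1e6 = 170.2994 MW


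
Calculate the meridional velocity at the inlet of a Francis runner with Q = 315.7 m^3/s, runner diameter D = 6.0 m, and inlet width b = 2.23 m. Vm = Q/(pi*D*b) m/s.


Vm = 315.7 / (pi * 6.0 * 2.23) = 7.5105 m/s


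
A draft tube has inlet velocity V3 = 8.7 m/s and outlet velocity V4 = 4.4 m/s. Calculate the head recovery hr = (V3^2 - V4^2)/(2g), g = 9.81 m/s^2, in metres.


hr = (8.7^2 - 4.4^2) / (2*9.81) = 2.8710 m


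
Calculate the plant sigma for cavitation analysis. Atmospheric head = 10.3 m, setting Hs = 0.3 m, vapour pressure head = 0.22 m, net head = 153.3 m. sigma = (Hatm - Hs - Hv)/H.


sigma = (10.3 - 0.3 - 0.22) / 153.3 = 0.0638


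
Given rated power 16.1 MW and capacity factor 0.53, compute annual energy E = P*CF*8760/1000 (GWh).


E = 16.1 * 0.53 * 8760 / 1000 = 74.7491 GWh


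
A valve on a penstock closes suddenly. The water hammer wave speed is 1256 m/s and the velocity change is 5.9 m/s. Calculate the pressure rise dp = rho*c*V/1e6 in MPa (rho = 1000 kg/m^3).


dp = 1000 * 1256 * 5.9 / 1e6 = 7.4104 MPa


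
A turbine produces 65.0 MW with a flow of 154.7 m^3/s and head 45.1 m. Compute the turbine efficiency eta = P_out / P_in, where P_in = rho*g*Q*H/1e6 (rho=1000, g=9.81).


P_in = 1000 * 9.81 * 154.7 * 45.1 / 1e6 = 68.4441 MW
eta = 65.0 / 68.4441 = 0.9497


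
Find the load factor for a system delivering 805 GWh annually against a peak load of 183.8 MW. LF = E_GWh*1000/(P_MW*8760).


LF = 805 * 1000 / (183.8 * 8760) = 0.5000


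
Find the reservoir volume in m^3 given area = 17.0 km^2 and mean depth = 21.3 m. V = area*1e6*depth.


V = 17.0 * 1e6 * 21.3 = 3.6210e+08 m^3


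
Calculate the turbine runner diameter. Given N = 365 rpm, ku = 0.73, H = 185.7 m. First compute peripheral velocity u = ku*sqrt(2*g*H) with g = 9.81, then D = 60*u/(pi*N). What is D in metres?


u = 0.73 * sqrt(2*9.81*185.7) = 44.0634 m/s
D = 60 * 44.0634 / (pi * 365) = 2.3056 m


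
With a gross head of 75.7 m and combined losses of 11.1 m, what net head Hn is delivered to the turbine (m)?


Hn = 75.7 - 11.1 = 64.6000 m


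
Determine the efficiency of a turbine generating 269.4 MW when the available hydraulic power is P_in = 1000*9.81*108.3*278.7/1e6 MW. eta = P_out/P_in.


P_in = 1000 * 9.81 * 108.3 * 278.7 / 1e6 = 296.0973 MW
eta = 269.4 / 296.0973 = 0.9098


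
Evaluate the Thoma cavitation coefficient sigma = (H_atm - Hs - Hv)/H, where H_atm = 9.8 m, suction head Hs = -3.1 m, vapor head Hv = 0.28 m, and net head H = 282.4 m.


sigma = (9.8 - (-3.1) - 0.28) / 282.4 = 0.0447


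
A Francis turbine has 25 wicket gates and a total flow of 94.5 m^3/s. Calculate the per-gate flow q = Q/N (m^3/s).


q = 94.5 / 25 = 3.7800 m^3/s


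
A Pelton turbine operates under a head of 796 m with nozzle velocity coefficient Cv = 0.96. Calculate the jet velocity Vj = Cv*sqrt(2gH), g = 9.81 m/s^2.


Vj = 0.96 * sqrt(2*9.81*796) = 119.9713 m/s


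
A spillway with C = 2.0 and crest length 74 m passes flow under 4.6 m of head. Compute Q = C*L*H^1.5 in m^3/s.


Q = 2.0 * 74 * 4.6^1.5 = 1460.1533 m^3/s


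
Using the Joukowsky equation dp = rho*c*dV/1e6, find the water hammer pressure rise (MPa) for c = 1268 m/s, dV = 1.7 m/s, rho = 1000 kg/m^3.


dp = 1000 * 1268 * 1.7 / 1e6 = 2.1556 MPa


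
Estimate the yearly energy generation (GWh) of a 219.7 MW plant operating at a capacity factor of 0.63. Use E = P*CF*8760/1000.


E = 219.7 * 0.63 * 8760 / 1000 = 1212.4804 GWh


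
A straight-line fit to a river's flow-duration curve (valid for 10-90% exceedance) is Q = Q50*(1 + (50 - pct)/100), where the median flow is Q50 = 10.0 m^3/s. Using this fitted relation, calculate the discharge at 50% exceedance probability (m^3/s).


Q = 10.0 * (1 + (50 - 50)/100) = 10.0000 m^3/s


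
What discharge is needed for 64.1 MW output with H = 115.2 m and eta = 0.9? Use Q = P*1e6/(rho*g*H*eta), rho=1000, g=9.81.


Q = 64.1 * 1e6 / (1000 * 9.81 * 115.2 * 0.9) = 63.0223 m^3/s


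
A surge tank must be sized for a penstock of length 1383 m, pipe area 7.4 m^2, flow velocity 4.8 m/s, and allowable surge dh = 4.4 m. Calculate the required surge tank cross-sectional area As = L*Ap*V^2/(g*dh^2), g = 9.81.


As = 1383 * 7.4 * 4.8^2 / (9.81 * 4.4^2) = 1241.5437 m^2


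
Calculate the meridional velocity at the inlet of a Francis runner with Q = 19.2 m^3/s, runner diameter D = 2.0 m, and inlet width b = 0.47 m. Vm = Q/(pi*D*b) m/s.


Vm = 19.2 / (pi * 2.0 * 0.47) = 6.5016 m/s


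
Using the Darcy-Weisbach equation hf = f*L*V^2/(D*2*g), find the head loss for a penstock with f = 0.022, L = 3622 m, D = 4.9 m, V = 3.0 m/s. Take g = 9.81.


hf = 0.022 * 3622 * 3.0^2 / (4.9 * 2 * 9.81) = 7.4597 m


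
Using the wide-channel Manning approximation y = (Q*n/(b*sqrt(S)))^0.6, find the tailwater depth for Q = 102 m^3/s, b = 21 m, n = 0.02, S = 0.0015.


y = (102 * 0.02 / (21 * 0.0015^0.5))^0.6 = 1.7363 m


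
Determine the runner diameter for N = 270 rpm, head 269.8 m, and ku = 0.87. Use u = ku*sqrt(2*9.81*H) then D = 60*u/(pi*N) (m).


u = 0.87 * sqrt(2*9.81*269.8) = 63.2980 m/s
D = 60 * 63.2980 / (pi * 270) = 4.4774 m


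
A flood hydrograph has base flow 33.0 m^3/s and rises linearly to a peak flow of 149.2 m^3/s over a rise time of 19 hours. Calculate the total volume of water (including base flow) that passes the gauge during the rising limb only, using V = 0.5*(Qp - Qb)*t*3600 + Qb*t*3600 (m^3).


V = 0.5*(149.2 - 33.0)*19*3600 + 33.0*19*3600 = 6.2312e+06 m^3


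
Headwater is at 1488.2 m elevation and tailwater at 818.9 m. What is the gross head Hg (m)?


Hg = 1488.2 - 818.9 = 669.3000 m


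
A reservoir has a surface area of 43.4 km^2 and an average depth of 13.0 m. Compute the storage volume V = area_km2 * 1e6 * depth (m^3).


V = 43.4 * 1e6 * 13.0 = 5.6420e+08 m^3


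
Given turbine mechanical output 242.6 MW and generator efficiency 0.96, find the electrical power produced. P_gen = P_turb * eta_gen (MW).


P_gen = 242.6 * 0.96 = 232.8960 MW


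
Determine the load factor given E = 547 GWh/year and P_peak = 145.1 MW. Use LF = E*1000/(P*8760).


LF = 547 * 1000 / (145.1 * 8760) = 0.4303


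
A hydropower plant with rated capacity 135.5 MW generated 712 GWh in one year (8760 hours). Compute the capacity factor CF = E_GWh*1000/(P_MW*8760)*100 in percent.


CF = 712 * 1000 / (135.5 * 8760) * 100 = 59.9842 %


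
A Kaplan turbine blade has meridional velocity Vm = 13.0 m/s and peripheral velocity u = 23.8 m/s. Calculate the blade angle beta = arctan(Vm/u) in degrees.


beta = arctan(13.0 / 23.8) = 28.6442 degrees


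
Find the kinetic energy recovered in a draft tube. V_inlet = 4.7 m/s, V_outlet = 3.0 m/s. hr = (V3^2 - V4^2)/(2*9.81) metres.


hr = (4.7^2 - 3.0^2) / (2*9.81) = 0.6672 m


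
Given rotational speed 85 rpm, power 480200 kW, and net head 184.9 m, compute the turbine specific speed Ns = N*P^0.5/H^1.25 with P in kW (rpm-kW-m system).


Ns = 85 * 480200^0.5 / 184.9^1.25 = 86.3891


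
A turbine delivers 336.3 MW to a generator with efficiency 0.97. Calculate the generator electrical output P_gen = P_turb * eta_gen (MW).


P_gen = 336.3 * 0.97 = 326.2110 MW


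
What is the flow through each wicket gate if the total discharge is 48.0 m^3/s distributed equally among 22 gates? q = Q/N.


q = 48.0 / 22 = 2.1818 m^3/s


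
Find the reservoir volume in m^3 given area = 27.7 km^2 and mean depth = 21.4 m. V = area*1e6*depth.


V = 27.7 * 1e6 * 21.4 = 5.9278e+08 m^3


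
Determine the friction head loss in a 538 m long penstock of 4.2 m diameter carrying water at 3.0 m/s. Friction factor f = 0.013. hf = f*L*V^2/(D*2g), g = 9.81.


hf = 0.013 * 538 * 3.0^2 / (4.2 * 2 * 9.81) = 0.7639 m


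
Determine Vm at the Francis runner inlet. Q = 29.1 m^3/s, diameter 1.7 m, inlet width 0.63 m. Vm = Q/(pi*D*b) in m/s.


Vm = 29.1 / (pi * 1.7 * 0.63) = 8.6488 m/s


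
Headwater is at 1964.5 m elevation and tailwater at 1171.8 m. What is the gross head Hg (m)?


Hg = 1964.5 - 1171.8 = 792.7000 m


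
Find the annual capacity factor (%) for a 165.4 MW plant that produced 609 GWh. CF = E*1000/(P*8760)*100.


CF = 609 * 1000 / (165.4 * 8760) * 100 = 42.0318 %


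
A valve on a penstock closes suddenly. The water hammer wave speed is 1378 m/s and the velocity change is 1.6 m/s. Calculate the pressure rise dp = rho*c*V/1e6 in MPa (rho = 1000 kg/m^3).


dp = 1000 * 1378 * 1.6 / 1e6 = 2.2048 MPa


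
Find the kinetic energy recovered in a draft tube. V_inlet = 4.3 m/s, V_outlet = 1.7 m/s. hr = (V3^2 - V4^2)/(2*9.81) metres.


hr = (4.3^2 - 1.7^2) / (2*9.81) = 0.7951 m


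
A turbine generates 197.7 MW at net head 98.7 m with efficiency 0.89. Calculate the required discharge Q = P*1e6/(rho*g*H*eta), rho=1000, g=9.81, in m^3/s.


Q = 197.7 * 1e6 / (1000 * 9.81 * 98.7 * 0.89) = 229.4196 m^3/s


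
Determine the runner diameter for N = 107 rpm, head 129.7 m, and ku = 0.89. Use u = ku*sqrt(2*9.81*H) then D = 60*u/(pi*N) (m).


u = 0.89 * sqrt(2*9.81*129.7) = 44.8962 m/s
D = 60 * 44.8962 / (pi * 107) = 8.0136 m


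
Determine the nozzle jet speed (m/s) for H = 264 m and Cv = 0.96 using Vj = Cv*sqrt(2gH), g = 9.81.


Vj = 0.96 * sqrt(2*9.81*264) = 69.0912 m/s


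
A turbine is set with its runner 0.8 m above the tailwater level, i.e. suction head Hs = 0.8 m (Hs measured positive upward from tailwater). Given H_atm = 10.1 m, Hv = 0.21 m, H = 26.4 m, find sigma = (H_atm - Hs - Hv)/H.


sigma = (10.1 - 0.8 - 0.21) / 26.4 = 0.3443


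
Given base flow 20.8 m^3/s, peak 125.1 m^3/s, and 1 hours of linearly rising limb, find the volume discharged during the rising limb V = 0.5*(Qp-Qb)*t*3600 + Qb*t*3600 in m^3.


V = 0.5*(125.1 - 20.8)*1*3600 + 20.8*1*3600 = 262620.0000 m^3


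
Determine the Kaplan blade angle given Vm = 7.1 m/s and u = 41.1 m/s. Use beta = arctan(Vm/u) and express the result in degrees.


beta = arctan(7.1 / 41.1) = 9.8011 degrees


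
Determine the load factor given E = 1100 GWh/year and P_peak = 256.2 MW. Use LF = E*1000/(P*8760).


LF = 1100 * 1000 / (256.2 * 8760) = 0.4901


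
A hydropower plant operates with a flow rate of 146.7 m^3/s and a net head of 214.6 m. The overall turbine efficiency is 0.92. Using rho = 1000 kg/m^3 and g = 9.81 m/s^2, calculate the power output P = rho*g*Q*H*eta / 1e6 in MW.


P = 1000 * 9.81 * 146.7 * 214.6 * 0.92 / 1e6 = 284.1297 MW


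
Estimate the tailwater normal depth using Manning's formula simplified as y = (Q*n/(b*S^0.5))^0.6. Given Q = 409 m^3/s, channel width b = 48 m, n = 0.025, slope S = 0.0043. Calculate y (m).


y = (409 * 0.025 / (48 * 0.0043^0.5))^0.6 = 2.0277 m


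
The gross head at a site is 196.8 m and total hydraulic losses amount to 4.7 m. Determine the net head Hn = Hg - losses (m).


Hn = 196.8 - 4.7 = 192.1000 m


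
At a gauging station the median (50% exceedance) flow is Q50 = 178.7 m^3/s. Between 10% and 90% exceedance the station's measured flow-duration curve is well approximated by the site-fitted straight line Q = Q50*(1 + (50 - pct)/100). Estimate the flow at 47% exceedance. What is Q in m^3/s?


Q = 178.7 * (1 + (50 - 47)/100) = 184.0610 m^3/s


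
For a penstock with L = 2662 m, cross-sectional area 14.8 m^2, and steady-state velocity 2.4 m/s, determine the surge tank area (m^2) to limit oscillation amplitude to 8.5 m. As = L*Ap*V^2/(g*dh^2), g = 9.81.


As = 2662 * 14.8 * 2.4^2 / (9.81 * 8.5^2) = 320.1735 m^2


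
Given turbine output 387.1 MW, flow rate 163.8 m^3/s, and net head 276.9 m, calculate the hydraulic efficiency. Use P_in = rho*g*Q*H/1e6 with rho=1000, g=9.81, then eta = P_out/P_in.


P_in = 1000 * 9.81 * 163.8 * 276.9 / 1e6 = 444.9445 MW
eta = 387.1 / 444.9445 = 0.8700


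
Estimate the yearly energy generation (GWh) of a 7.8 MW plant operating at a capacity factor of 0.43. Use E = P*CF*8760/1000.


E = 7.8 * 0.43 * 8760 / 1000 = 29.3810 GWh


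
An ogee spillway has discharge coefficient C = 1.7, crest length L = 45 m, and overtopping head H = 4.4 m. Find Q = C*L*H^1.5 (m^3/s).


Q = 1.7 * 45 * 4.4^1.5 = 706.0581 m^3/s


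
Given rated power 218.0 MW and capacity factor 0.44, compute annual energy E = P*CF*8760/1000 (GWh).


E = 218.0 * 0.44 * 8760 / 1000 = 840.2592 GWh


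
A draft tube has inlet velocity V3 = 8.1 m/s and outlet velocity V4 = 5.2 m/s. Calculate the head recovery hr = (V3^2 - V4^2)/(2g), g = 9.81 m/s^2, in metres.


hr = (8.1^2 - 5.2^2) / (2*9.81) = 1.9659 m


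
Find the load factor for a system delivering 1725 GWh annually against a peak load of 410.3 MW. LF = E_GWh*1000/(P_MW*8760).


LF = 1725 * 1000 / (410.3 * 8760) = 0.4799


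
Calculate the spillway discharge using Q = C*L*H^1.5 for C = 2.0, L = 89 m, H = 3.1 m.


Q = 2.0 * 89 * 3.1^1.5 = 971.5442 m^3/s


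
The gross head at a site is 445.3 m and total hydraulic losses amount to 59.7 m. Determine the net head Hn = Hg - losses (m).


Hn = 445.3 - 59.7 = 385.6000 m


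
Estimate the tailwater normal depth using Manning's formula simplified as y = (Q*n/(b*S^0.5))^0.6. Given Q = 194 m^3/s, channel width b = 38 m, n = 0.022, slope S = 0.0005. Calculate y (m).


y = (194 * 0.022 / (38 * 0.0005^0.5))^0.6 = 2.6337 m


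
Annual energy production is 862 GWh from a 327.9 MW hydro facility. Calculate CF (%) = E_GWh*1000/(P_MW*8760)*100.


CF = 862 * 1000 / (327.9 * 8760) * 100 = 30.0097 %


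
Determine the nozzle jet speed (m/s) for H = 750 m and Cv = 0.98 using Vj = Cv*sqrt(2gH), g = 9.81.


Vj = 0.98 * sqrt(2*9.81*750) = 118.8793 m/s


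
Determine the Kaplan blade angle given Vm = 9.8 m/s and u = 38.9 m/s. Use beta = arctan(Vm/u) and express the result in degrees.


beta = arctan(9.8 / 38.9) = 14.1402 degrees


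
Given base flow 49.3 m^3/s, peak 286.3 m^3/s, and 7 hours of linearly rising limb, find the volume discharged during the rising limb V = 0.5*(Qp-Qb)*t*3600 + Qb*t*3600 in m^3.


V = 0.5*(286.3 - 49.3)*7*3600 + 49.3*7*3600 = 4.2286e+06 m^3


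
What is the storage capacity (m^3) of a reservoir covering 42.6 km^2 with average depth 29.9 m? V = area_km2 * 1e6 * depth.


V = 42.6 * 1e6 * 29.9 = 1.2737e+09 m^3


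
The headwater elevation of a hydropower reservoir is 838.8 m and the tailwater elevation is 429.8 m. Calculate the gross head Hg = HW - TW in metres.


Hg = 838.8 - 429.8 = 409.0000 m


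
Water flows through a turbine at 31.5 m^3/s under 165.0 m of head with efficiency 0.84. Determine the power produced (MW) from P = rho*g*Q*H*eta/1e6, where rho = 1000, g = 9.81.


P = 1000 * 9.81 * 31.5 * 165.0 * 0.84 / 1e6 = 42.8295 MW


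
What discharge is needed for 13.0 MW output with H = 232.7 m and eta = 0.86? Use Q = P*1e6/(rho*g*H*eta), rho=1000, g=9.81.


Q = 13.0 * 1e6 / (1000 * 9.81 * 232.7 * 0.86) = 6.6219 m^3/s


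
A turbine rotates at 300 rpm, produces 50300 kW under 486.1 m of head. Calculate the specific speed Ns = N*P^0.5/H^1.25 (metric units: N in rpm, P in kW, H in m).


Ns = 300 * 50300^0.5 / 486.1^1.25 = 29.4780


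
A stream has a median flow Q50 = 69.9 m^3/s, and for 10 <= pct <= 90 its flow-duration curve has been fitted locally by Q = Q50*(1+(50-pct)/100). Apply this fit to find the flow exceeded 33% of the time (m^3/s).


Q = 69.9 * (1 + (50 - 33)/100) = 81.7830 m^3/s


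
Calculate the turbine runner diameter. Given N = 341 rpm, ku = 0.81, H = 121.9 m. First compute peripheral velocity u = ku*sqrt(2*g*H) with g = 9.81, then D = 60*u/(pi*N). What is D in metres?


u = 0.81 * sqrt(2*9.81*121.9) = 39.6129 m/s
D = 60 * 39.6129 / (pi * 341) = 2.2186 m


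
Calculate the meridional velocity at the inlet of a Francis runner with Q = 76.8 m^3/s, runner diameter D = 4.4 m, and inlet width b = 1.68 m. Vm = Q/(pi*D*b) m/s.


Vm = 76.8 / (pi * 4.4 * 1.68) = 3.3071 m/s


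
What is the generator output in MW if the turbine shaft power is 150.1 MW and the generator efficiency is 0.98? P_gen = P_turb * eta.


P_gen = 150.1 * 0.98 = 147.0980 MW


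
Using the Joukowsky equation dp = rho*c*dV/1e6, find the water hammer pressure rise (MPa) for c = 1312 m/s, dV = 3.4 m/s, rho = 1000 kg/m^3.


dp = 1000 * 1312 * 3.4 / 1e6 = 4.4608 MPa


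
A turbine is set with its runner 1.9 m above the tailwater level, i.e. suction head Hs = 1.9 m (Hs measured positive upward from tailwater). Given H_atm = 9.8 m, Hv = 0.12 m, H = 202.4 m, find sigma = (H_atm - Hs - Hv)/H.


sigma = (9.8 - 1.9 - 0.12) / 202.4 = 0.0384


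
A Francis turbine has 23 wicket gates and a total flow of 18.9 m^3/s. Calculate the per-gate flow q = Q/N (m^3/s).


q = 18.9 / 23 = 0.8217 m^3/s


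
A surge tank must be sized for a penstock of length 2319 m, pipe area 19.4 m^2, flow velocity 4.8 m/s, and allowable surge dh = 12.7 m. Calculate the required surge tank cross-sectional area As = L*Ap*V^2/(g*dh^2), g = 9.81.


As = 2319 * 19.4 * 4.8^2 / (9.81 * 12.7^2) = 655.1014 m^2


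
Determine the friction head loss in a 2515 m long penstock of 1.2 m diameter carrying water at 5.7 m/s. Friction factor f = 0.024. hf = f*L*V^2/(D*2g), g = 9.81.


hf = 0.024 * 2515 * 5.7^2 / (1.2 * 2 * 9.81) = 83.2950 m


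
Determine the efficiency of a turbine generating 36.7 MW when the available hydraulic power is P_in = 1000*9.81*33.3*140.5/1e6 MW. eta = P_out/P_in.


P_in = 1000 * 9.81 * 33.3 * 140.5 / 1e6 = 45.8976 MW
eta = 36.7 / 45.8976 = 0.7996


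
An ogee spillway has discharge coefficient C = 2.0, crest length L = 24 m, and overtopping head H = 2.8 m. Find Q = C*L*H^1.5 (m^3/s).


Q = 2.0 * 24 * 2.8^1.5 = 224.8942 m^3/s


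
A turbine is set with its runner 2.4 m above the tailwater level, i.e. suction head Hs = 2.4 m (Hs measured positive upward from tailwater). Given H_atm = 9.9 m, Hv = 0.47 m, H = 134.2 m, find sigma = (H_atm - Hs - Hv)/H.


sigma = (9.9 - 2.4 - 0.47) / 134.2 = 0.0524


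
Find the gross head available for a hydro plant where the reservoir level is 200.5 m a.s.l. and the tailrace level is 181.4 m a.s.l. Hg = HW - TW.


Hg = 200.5 - 181.4 = 19.1000 m


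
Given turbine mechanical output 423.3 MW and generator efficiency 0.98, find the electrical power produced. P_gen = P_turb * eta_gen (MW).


P_gen = 423.3 * 0.98 = 414.8340 MW


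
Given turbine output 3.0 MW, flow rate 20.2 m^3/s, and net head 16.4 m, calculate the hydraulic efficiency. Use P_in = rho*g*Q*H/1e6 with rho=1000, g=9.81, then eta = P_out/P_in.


P_in = 1000 * 9.81 * 20.2 * 16.4 / 1e6 = 3.2499 MW
eta = 3.0 / 3.2499 = 0.9231


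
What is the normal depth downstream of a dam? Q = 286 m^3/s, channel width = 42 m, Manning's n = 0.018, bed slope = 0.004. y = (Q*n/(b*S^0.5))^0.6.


y = (286 * 0.018 / (42 * 0.004^0.5))^0.6 = 1.4874 m


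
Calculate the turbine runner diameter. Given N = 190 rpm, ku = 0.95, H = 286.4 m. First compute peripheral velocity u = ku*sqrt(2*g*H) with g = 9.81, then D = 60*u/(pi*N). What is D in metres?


u = 0.95 * sqrt(2*9.81*286.4) = 71.2131 m/s
D = 60 * 71.2131 / (pi * 190) = 7.1583 m


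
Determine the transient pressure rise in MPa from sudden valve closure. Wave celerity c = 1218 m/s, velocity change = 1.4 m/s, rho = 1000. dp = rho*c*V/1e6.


dp = 1000 * 1218 * 1.4 / 1e6 = 1.7052 MPa


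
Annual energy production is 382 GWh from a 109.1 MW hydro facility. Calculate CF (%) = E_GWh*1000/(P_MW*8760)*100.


CF = 382 * 1000 / (109.1 * 8760) * 100 = 39.9700 %


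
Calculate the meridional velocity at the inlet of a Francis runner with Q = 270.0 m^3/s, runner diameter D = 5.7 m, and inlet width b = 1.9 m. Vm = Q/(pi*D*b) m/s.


Vm = 270.0 / (pi * 5.7 * 1.9) = 7.9357 m/s


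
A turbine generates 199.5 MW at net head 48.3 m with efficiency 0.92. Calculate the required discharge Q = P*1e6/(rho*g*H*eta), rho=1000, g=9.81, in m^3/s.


Q = 199.5 * 1e6 / (1000 * 9.81 * 48.3 * 0.92) = 457.6558 m^3/s


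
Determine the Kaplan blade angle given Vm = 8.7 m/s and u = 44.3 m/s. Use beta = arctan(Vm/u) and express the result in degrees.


beta = arctan(8.7 / 44.3) = 11.1108 degrees


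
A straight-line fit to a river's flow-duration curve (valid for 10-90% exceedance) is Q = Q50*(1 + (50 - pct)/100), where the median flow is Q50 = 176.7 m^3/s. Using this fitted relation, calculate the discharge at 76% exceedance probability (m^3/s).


Q = 176.7 * (1 + (50 - 76)/100) = 130.7580 m^3/s


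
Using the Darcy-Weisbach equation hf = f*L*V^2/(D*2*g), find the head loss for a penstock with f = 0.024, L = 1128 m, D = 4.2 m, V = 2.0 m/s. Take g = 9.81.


hf = 0.024 * 1128 * 2.0^2 / (4.2 * 2 * 9.81) = 1.3141 m


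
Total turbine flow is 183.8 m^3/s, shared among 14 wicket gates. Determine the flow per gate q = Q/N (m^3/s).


q = 183.8 / 14 = 13.1286 m^3/s


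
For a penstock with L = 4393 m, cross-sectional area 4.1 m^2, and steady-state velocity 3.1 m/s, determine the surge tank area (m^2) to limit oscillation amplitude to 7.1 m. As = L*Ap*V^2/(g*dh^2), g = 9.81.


As = 4393 * 4.1 * 3.1^2 / (9.81 * 7.1^2) = 350.0118 m^2


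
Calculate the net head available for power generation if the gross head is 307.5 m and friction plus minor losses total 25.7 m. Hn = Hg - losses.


Hn = 307.5 - 25.7 = 281.8000 m


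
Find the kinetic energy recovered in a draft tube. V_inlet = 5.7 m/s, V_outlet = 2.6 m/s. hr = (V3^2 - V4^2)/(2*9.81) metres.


hr = (5.7^2 - 2.6^2) / (2*9.81) = 1.3114 m


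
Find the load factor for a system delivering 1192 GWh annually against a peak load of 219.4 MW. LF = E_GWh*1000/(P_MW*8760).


LF = 1192 * 1000 / (219.4 * 8760) = 0.6202


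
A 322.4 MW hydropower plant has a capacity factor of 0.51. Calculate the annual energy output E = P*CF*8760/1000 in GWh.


E = 322.4 * 0.51 * 8760 / 1000 = 1440.3542 GWh


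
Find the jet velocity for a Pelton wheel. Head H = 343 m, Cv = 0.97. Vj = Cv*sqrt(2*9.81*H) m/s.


Vj = 0.97 * sqrt(2*9.81*343) = 79.5735 m/s


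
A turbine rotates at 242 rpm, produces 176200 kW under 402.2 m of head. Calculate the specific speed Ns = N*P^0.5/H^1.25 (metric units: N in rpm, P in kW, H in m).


Ns = 242 * 176200^0.5 / 402.2^1.25 = 56.3983


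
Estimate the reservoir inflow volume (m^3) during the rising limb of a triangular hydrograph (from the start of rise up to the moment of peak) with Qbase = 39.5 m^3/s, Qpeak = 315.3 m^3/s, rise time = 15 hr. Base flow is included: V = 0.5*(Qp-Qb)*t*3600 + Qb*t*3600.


V = 0.5*(315.3 - 39.5)*15*3600 + 39.5*15*3600 = 9.5796e+06 m^3


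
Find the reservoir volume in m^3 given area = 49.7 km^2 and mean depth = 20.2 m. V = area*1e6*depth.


V = 49.7 * 1e6 * 20.2 = 1.0039e+09 m^3


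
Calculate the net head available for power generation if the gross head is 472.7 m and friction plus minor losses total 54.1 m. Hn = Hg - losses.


Hn = 472.7 - 54.1 = 418.6000 m


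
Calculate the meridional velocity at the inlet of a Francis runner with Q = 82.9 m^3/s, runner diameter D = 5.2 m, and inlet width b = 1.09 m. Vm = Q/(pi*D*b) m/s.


Vm = 82.9 / (pi * 5.2 * 1.09) = 4.6556 m/s


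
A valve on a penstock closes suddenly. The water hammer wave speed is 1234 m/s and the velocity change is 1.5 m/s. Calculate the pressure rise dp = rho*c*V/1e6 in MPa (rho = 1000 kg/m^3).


dp = 1000 * 1234 * 1.5 / 1e6 = 1.8510 MPa


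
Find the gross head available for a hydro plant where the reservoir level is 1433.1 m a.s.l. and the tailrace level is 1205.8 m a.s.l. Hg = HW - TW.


Hg = 1433.1 - 1205.8 = 227.3000 m


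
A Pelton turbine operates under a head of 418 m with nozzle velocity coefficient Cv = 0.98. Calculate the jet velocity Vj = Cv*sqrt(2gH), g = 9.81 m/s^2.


Vj = 0.98 * sqrt(2*9.81*418) = 88.7491 m/s


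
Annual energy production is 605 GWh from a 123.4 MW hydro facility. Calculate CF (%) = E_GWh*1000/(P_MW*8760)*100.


CF = 605 * 1000 / (123.4 * 8760) * 100 = 55.9675 %


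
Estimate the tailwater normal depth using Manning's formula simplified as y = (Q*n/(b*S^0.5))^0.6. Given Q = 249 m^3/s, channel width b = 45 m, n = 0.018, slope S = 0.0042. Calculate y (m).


y = (249 * 0.018 / (45 * 0.0042^0.5))^0.6 = 1.2941 m


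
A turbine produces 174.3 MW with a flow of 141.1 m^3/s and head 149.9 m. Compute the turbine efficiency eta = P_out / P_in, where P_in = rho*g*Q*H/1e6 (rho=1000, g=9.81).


P_in = 1000 * 9.81 * 141.1 * 149.9 / 1e6 = 207.4902 MW
eta = 174.3 / 207.4902 = 0.8400


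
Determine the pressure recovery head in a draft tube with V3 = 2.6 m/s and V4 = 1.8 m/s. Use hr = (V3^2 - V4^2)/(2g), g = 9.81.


hr = (2.6^2 - 1.8^2) / (2*9.81) = 0.1794 m


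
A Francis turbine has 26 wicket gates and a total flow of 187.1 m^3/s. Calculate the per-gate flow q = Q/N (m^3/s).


q = 187.1 / 26 = 7.1962 m^3/s


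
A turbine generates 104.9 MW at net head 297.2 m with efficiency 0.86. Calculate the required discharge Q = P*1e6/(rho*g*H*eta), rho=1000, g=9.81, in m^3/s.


Q = 104.9 * 1e6 / (1000 * 9.81 * 297.2 * 0.86) = 41.8369 m^3/s


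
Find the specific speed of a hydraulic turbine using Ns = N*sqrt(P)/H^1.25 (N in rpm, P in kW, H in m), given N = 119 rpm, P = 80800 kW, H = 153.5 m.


Ns = 119 * 80800^0.5 / 153.5^1.25 = 62.6062


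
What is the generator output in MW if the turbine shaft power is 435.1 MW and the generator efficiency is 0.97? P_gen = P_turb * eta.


P_gen = 435.1 * 0.97 = 422.0470 MW
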